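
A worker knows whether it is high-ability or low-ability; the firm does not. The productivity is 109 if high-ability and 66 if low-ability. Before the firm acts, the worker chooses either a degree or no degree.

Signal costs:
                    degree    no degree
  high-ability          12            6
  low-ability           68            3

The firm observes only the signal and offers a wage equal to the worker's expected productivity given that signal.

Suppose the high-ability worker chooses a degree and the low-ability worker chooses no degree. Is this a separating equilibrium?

Yes

If types separate, degree earns payment 109 and no degree earns 66.
High-ability: degree gives 109 − 12 = 97; no degree gives 66 − 6 = 60. No deviation. ✓
Low-ability: no degree gives 66 − 3 = 63; degree gives 109 − 68 = 41. No deviation. ✓
Both incentive constraints hold.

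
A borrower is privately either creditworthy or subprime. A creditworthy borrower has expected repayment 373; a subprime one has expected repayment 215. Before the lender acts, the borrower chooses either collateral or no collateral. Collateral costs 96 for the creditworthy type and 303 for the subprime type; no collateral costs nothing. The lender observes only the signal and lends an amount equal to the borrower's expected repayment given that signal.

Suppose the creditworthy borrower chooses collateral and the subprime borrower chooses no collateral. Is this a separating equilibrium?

Under separation the lender infers type exactly: collateral → creditworthy (pays 373), no collateral → subprime (pays 215).
Creditworthy: collateral gives 373 − 96 = 277; no collateral gives 215 − 0 = 215. No deviation. ✓
Subprime: no collateral gives 215 − 0 = 215; collateral gives 373 − 303 = 70. No deviation. ✓
Neither type gains from mimicking the other.

Yes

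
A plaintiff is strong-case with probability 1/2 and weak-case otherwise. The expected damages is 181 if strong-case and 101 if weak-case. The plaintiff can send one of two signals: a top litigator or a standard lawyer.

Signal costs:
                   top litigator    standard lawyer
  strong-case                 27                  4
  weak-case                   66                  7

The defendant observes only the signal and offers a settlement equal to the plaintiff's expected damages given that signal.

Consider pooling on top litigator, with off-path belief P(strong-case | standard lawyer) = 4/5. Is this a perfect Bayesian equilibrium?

At the pooled signal (top litigator) the defendant holds the prior 1/2 and pays 1/2·181 + 1/2·101 = 141. Off-path (standard lawyer) belief 4/5 gives 4/5·181 + 1/5·101 = 165.
Strong-case: top litigator gives 141 − 27 = 114; standard lawyer gives 165 − 4 = 161. Deviates. ✗
Weak-case: top litigator gives 141 − 66 = 75; standard lawyer gives 165 − 7 = 158. Deviates. ✗

No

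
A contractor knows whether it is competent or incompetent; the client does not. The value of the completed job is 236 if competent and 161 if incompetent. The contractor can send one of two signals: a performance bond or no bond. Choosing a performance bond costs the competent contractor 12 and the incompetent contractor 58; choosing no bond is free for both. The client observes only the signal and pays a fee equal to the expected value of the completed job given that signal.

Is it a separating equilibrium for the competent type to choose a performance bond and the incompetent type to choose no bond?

Under separation the client infers type exactly: bond → competent (pays 236), no bond → incompetent (pays 161).
Competent: bond gives 236 − 12 = 224; no bond gives 161 − 0 = 161. No deviation. ✓
Incompetent: no bond gives 161 − 0 = 161; bond gives 236 − 58 = 178. Would deviate. ✗

No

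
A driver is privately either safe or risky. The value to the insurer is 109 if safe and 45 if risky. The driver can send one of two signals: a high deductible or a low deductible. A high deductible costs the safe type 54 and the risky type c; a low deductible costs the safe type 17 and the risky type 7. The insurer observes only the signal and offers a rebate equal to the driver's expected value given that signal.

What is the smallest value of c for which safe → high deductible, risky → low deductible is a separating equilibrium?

Under separation: high deductible → safe (pays 109); low deductible → risky (pays 45).
Safe: 109 − 54 = 55 ≥ 45 − 17 = 28. Holds regardless of c. ✓
Risky: 45 − 7 ≥ 109 − c, so c ≥ 109 − 38 = 71.

71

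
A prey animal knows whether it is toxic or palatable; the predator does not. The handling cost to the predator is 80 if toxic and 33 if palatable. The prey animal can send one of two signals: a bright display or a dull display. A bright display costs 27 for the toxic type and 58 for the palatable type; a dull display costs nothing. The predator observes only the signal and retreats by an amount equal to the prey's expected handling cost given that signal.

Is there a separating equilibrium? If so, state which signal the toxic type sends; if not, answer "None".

bright display

Try toxic → bright display, palatable → dull display:
  Under separation the predator infers type exactly: bright display → toxic (pays 80), dull display → palatable (pays 33).
  Toxic: bright display gives 80 − 27 = 53; dull display gives 33 − 0 = 33. No deviation. ✓
  Palatable: dull display gives 33 − 0 = 33; bright display gives 80 − 58 = 22. No deviation. ✓
Both hold — the toxic type sends bright display.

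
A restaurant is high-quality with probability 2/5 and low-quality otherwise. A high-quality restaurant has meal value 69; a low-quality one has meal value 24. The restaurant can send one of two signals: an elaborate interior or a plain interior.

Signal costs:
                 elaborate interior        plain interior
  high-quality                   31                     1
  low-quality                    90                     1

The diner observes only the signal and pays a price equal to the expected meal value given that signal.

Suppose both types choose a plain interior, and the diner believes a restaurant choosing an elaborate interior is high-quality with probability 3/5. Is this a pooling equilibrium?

At the pooled signal (plain interior) the diner holds the prior 2/5 and pays 2/5·69 + 3/5·24 = 42. Off-path (elaborate interior) belief 3/5 gives 3/5·69 + 2/5·24 = 51.
High-quality: plain interior gives 42 − 1 = 41; elaborate interior gives 51 − 31 = 20. Stays. ✓
Low-quality: plain interior gives 42 − 1 = 41; elaborate interior gives 51 − 90 = -39. Stays. ✓

Yes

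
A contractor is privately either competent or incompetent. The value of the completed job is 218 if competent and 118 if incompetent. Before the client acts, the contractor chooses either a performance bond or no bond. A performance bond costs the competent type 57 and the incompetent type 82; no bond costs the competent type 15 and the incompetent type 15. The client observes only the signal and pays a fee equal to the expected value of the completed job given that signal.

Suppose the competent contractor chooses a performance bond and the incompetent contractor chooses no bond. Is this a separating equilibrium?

No

If types separate, bond earns payment 218 and no bond earns 118.
Competent: bond gives 218 − 57 = 161; no bond gives 118 − 15 = 103. No deviation. ✓
Incompetent: no bond gives 118 − 15 = 103; bond gives 218 − 82 = 136. Would deviate. ✗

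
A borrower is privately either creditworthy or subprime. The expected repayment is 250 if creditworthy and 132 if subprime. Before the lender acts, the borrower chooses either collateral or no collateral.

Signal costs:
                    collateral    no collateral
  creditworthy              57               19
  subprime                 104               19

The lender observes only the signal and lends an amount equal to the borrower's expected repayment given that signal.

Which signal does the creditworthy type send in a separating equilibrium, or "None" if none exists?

None

Try creditworthy → collateral, subprime → no collateral:
  If types separate, collateral earns payment 250 and no collateral earns 132.
  Creditworthy: collateral gives 250 − 57 = 193; no collateral gives 132 − 19 = 113. No deviation. ✓
  Subprime: no collateral gives 132 − 19 = 113; collateral gives 250 − 104 = 146. Would deviate. ✗
Try creditworthy → no collateral, subprime → collateral:
  If types separate, no collateral earns payment 250 and collateral earns 132.
  Creditworthy: no collateral gives 250 − 19 = 231; collateral gives 132 − 57 = 75. No deviation. ✓
  Subprime: collateral gives 132 − 104 = 28; no collateral gives 250 − 19 = 231. Would deviate. ✗
Neither assignment is incentive-compatible.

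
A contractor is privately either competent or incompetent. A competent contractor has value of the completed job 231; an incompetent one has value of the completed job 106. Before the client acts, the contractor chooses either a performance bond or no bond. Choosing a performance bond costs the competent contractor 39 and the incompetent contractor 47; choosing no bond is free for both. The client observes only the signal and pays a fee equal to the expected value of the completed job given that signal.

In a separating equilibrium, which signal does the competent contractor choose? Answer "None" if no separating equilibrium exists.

Try competent → bond, incompetent → no bond:
  Under separation the client infers type exactly: bond → competent (pays 231), no bond → incompetent (pays 106).
  Competent: bond gives 231 − 39 = 192; no bond gives 106 − 0 = 106. No deviation. ✓
  Incompetent: no bond gives 106 − 0 = 106; bond gives 231 − 47 = 184. Would deviate. ✗
Try competent → no bond, incompetent → bond:
  Under separation the client infers type exactly: no bond → competent (pays 231), bond → incompetent (pays 106).
  Competent: no bond gives 231 − 0 = 231; bond gives 106 − 39 = 67. No deviation. ✓
  Incompetent: bond gives 106 − 47 = 59; no bond gives 231 − 0 = 231. Would deviate. ✗
Neither assignment is incentive-compatible.

None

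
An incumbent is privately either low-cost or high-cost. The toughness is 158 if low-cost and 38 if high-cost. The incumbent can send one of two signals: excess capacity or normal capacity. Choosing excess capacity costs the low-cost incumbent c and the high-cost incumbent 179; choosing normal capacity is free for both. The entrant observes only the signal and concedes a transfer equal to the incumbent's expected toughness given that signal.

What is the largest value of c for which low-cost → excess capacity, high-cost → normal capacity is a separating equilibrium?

120

Under separation: excess capacity → low-cost (pays 158); normal capacity → high-cost (pays 38).
High-cost: 38 − 0 = 38 ≥ 158 − 179 = -21. Holds regardless of c. ✓
Low-cost: 158 − c ≥ 38 − 0, so c ≤ 158 − 38 = 120.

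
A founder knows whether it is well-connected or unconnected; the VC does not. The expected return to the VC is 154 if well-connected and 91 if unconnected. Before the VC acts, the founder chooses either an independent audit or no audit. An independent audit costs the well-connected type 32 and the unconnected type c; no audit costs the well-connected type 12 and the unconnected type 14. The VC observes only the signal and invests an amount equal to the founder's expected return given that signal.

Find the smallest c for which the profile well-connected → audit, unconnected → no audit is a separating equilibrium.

77

Under separation: audit → well-connected (pays 154); no audit → unconnected (pays 91).
Well-connected: 154 − 32 = 122 ≥ 91 − 12 = 79. Holds regardless of c. ✓
Unconnected: 91 − 14 ≥ 154 − c, so c ≥ 154 − 77 = 77.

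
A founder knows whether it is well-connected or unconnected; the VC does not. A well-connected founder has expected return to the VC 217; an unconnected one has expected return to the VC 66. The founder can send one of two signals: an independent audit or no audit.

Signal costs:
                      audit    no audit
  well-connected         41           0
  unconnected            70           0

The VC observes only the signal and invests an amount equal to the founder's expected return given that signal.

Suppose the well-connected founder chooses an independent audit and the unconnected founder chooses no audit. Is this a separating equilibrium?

No

If types separate, audit earns payment 217 and no audit earns 66.
Well-connected: audit gives 217 − 41 = 176; no audit gives 66 − 0 = 66. No deviation. ✓
Unconnected: no audit gives 66 − 0 = 66; audit gives 217 − 70 = 147. Would deviate. ✗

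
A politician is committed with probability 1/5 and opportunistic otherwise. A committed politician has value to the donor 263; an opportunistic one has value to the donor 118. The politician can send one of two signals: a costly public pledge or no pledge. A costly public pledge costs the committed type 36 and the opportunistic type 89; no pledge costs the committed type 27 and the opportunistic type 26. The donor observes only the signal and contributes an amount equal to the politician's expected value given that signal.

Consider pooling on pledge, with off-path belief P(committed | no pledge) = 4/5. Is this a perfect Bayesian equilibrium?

No

At the pooled signal (pledge) the donor holds the prior 1/5 and pays 1/5·263 + 4/5·118 = 147. Off-path (no pledge) belief 4/5 gives 4/5·263 + 1/5·118 = 234.
Committed: pledge gives 147 − 36 = 111; no pledge gives 234 − 27 = 207. Deviates. ✗
Opportunistic: pledge gives 147 − 89 = 58; no pledge gives 234 − 26 = 208. Deviates. ✗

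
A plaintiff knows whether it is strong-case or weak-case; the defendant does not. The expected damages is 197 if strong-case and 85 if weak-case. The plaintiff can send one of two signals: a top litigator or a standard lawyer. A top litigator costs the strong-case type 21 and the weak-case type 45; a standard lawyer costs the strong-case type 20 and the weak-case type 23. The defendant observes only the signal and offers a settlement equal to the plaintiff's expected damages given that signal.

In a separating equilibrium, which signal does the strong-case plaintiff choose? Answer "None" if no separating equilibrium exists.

None

Try strong-case → top litigator, weak-case → standard lawyer:
  Under separation the defendant infers type exactly: top litigator → strong-case (pays 197), standard lawyer → weak-case (pays 85).
  Strong-case: top litigator gives 197 − 21 = 176; standard lawyer gives 85 − 20 = 65. No deviation. ✓
  Weak-case: standard lawyer gives 85 − 23 = 62; top litigator gives 197 − 45 = 152. Would deviate. ✗
Try strong-case → standard lawyer, weak-case → top litigator:
  Under separation the defendant infers type exactly: standard lawyer → strong-case (pays 197), top litigator → weak-case (pays 85).
  Strong-case: standard lawyer gives 197 − 20 = 177; top litigator gives 85 − 21 = 64. No deviation. ✓
  Weak-case: top litigator gives 85 − 45 = 40; standard lawyer gives 197 − 23 = 174. Would deviate. ✗
Neither assignment is incentive-compatible.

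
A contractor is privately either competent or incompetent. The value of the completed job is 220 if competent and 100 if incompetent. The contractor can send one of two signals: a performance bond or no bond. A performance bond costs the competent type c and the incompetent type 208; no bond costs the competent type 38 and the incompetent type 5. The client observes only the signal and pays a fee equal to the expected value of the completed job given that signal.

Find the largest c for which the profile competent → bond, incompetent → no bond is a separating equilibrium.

158

Under separation: bond → competent (pays 220); no bond → incompetent (pays 100).
Incompetent: 100 − 5 = 95 ≥ 220 − 208 = 12. Holds regardless of c. ✓
Competent: 220 − c ≥ 100 − 38, so c ≤ 220 − 62 = 158.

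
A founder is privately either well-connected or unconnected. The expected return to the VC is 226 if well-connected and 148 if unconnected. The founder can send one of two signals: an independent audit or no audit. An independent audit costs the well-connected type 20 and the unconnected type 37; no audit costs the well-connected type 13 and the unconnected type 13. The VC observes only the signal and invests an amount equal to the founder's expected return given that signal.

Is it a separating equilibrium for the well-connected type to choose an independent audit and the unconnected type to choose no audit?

No

If types separate, audit earns payment 226 and no audit earns 148.
Well-connected: audit gives 226 − 20 = 206; no audit gives 148 − 13 = 135. No deviation. ✓
Unconnected: no audit gives 148 − 13 = 135; audit gives 226 − 37 = 189. Would deviate. ✗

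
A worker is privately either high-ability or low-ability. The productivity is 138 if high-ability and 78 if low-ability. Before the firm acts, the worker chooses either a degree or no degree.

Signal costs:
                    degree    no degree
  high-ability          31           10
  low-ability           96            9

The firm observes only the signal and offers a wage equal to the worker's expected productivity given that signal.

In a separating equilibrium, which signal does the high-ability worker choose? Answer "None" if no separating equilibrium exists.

degree

Try high-ability → degree, low-ability → no degree:
  If types separate, degree earns payment 138 and no degree earns 78.
  High-ability: degree gives 138 − 31 = 107; no degree gives 78 − 10 = 68. No deviation. ✓
  Low-ability: no degree gives 78 − 9 = 69; degree gives 138 − 96 = 42. No deviation. ✓
Both hold — the high-ability type sends degree.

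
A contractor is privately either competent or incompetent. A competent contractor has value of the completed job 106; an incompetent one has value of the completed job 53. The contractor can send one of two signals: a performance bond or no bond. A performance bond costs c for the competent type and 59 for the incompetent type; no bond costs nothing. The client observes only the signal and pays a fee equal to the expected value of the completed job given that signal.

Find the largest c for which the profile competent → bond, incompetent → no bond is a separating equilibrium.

Under separation: bond → competent (pays 106); no bond → incompetent (pays 53).
Incompetent: 53 − 0 = 53 ≥ 106 − 59 = 47. Holds regardless of c. ✓
Competent: 106 − c ≥ 53 − 0, so c ≤ 106 − 53 = 53.

53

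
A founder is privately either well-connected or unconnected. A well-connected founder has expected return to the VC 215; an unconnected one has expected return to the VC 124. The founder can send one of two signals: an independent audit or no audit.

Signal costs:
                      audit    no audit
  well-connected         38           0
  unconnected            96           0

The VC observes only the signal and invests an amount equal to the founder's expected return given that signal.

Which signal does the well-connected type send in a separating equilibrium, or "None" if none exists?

Try well-connected → audit, unconnected → no audit:
  Under separation the VC infers type exactly: audit → well-connected (pays 215), no audit → unconnected (pays 124).
  Well-connected: audit gives 215 − 38 = 177; no audit gives 124 − 0 = 124. No deviation. ✓
  Unconnected: no audit gives 124 − 0 = 124; audit gives 215 − 96 = 119. No deviation. ✓
Both hold — the well-connected type sends audit.

audit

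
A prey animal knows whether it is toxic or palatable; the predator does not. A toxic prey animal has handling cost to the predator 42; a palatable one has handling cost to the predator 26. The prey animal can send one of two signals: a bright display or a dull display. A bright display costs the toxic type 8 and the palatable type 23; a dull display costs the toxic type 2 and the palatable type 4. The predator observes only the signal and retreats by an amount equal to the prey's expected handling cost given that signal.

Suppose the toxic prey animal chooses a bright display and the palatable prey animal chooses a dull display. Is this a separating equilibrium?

Yes

Under separation the predator infers type exactly: bright display → toxic (pays 42), dull display → palatable (pays 26).
Toxic: bright display gives 42 − 8 = 34; dull display gives 26 − 2 = 24. No deviation. ✓
Palatable: dull display gives 26 − 4 = 22; bright display gives 42 − 23 = 19. No deviation. ✓
Both incentive constraints hold.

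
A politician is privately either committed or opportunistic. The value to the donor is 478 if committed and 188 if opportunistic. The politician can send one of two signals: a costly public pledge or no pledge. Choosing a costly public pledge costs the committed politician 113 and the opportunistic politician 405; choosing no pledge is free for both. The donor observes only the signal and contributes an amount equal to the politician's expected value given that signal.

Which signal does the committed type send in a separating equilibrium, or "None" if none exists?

Try committed → pledge, opportunistic → no pledge:
  Under separation the donor infers type exactly: pledge → committed (pays 478), no pledge → opportunistic (pays 188).
  Committed: pledge gives 478 − 113 = 365; no pledge gives 188 − 0 = 188. No deviation. ✓
  Opportunistic: no pledge gives 188 − 0 = 188; pledge gives 478 − 405 = 73. No deviation. ✓
Both hold — the committed type sends pledge.

pledge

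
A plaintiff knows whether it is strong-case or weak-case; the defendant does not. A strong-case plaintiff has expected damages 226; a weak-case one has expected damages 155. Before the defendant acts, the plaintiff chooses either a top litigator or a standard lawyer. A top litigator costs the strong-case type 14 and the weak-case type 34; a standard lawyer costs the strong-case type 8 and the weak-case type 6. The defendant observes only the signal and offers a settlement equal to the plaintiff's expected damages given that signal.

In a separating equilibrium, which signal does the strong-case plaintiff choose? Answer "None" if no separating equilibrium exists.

None

Try strong-case → top litigator, weak-case → standard lawyer:
  Under separation the defendant infers type exactly: top litigator → strong-case (pays 226), standard lawyer → weak-case (pays 155).
  Strong-case: top litigator gives 226 − 14 = 212; standard lawyer gives 155 − 8 = 147. No deviation. ✓
  Weak-case: standard lawyer gives 155 − 6 = 149; top litigator gives 226 − 34 = 192. Would deviate. ✗
Try strong-case → standard lawyer, weak-case → top litigator:
  Under separation the defendant infers type exactly: standard lawyer → strong-case (pays 226), top litigator → weak-case (pays 155).
  Strong-case: standard lawyer gives 226 − 8 = 218; top litigator gives 155 − 14 = 141. No deviation. ✓
  Weak-case: top litigator gives 155 − 34 = 121; standard lawyer gives 226 − 6 = 220. Would deviate. ✗
Neither assignment is incentive-compatible.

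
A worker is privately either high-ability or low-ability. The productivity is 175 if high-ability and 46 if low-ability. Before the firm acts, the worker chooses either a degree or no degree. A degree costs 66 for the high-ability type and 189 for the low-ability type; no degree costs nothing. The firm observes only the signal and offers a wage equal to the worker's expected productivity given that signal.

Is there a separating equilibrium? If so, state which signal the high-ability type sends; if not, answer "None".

degree

Try high-ability → degree, low-ability → no degree:
  Under separation the firm infers type exactly: degree → high-ability (pays 175), no degree → low-ability (pays 46).
  High-ability: degree gives 175 − 66 = 109; no degree gives 46 − 0 = 46. No deviation. ✓
  Low-ability: no degree gives 46 − 0 = 46; degree gives 175 − 189 = -14. No deviation. ✓
Both hold — the high-ability type sends degree.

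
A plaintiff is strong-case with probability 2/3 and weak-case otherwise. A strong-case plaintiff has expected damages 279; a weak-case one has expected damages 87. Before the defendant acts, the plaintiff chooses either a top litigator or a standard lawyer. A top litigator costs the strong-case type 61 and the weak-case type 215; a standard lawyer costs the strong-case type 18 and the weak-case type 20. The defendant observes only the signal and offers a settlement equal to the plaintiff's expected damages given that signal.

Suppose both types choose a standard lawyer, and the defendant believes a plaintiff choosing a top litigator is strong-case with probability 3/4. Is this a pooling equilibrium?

At the pooled signal (standard lawyer) the defendant holds the prior 2/3 and pays 2/3·279 + 1/3·87 = 215. Off-path (top litigator) belief 3/4 gives 3/4·279 + 1/4·87 = 231.
Strong-case: standard lawyer gives 215 − 18 = 197; top litigator gives 231 − 61 = 170. Stays. ✓
Weak-case: standard lawyer gives 215 − 20 = 195; top litigator gives 231 − 215 = 16. Stays. ✓

Yes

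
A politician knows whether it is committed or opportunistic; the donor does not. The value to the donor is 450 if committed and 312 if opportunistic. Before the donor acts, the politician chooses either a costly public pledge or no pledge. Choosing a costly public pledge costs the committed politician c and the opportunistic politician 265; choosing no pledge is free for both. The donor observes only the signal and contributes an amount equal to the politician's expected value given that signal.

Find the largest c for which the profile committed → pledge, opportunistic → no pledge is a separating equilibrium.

138

Under separation: pledge → committed (pays 450); no pledge → opportunistic (pays 312).
Opportunistic: 312 − 0 = 312 ≥ 450 − 265 = 185. Holds regardless of c. ✓
Committed: 450 − c ≥ 312 − 0, so c ≤ 450 − 312 = 138.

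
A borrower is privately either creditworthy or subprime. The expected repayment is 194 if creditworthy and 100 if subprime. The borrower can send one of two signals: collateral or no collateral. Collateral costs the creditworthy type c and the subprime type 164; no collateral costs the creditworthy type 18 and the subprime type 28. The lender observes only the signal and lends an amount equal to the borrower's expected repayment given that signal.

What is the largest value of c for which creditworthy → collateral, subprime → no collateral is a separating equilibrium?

112

Under separation: collateral → creditworthy (pays 194); no collateral → subprime (pays 100).
Subprime: 100 − 28 = 72 ≥ 194 − 164 = 30. Holds regardless of c. ✓
Creditworthy: 194 − c ≥ 100 − 18, so c ≤ 194 − 82 = 112.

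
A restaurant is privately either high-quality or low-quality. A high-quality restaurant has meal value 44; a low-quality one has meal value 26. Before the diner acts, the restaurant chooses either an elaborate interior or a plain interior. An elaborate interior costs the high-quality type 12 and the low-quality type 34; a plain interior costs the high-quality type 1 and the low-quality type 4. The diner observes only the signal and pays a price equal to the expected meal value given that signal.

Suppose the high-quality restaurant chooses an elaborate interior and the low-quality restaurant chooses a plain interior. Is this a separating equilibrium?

Under separation the diner infers type exactly: elaborate interior → high-quality (pays 44), plain interior → low-quality (pays 26).
High-quality: elaborate interior gives 44 − 12 = 32; plain interior gives 26 − 1 = 25. No deviation. ✓
Low-quality: plain interior gives 26 − 4 = 22; elaborate interior gives 44 − 34 = 10. No deviation. ✓
Neither type gains from mimicking the other.

Yes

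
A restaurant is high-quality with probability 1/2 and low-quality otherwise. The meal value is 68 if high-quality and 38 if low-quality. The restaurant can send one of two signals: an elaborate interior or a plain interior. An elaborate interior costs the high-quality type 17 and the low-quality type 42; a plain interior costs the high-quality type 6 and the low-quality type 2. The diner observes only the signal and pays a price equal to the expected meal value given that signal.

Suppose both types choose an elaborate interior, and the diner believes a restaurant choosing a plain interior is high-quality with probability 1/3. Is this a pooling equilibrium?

No

On the equilibrium path (elaborate interior) the diner holds the prior 1/2 and pays 1/2·68 + 1/2·38 = 53. Off-path (plain interior) belief 1/3 gives 1/3·68 + 2/3·38 = 48.
High-quality: elaborate interior gives 53 − 17 = 36; plain interior gives 48 − 6 = 42. Deviates. ✗
Low-quality: elaborate interior gives 53 − 42 = 11; plain interior gives 48 − 2 = 46. Deviates. ✗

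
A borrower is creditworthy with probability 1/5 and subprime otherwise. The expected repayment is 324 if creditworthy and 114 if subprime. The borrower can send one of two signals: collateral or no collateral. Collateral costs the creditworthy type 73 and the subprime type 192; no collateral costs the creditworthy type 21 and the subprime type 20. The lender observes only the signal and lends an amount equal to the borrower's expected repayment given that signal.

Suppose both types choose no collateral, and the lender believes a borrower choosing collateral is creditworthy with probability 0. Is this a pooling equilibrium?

At the pooled signal (no collateral) the lender holds the prior 1/5 and pays 1/5·324 + 4/5·114 = 156. Off-path (collateral) belief 0 gives 0·324 + 1·114 = 114.
Creditworthy: no collateral gives 156 − 21 = 135; collateral gives 114 − 73 = 41. Stays. ✓
Subprime: no collateral gives 156 − 20 = 136; collateral gives 114 − 192 = -78. Stays. ✓

Yes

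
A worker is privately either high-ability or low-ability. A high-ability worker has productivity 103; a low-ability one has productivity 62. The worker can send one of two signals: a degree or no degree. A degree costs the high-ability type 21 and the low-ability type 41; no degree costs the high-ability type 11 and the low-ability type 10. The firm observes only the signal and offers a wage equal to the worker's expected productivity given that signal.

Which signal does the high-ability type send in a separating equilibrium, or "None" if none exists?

None

Try high-ability → degree, low-ability → no degree:
  Under separation the firm infers type exactly: degree → high-ability (pays 103), no degree → low-ability (pays 62).
  High-ability: degree gives 103 − 21 = 82; no degree gives 62 − 11 = 51. No deviation. ✓
  Low-ability: no degree gives 62 − 10 = 52; degree gives 103 − 41 = 62. Would deviate. ✗
Try high-ability → no degree, low-ability → degree:
  Under separation the firm infers type exactly: no degree → high-ability (pays 103), degree → low-ability (pays 62).
  High-ability: no degree gives 103 − 11 = 92; degree gives 62 − 21 = 41. No deviation. ✓
  Low-ability: degree gives 62 − 41 = 21; no degree gives 103 − 10 = 93. Would deviate. ✗
Neither assignment is incentive-compatible.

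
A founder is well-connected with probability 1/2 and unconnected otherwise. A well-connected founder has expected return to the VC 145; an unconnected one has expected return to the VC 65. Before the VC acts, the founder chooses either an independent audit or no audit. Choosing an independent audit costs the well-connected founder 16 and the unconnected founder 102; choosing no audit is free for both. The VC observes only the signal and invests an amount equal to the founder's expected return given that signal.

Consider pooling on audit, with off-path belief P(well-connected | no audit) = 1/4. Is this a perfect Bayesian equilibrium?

At the pooled signal (audit) the VC holds the prior 1/2 and pays 1/2·145 + 1/2·65 = 105. Off-path (no audit) belief 1/4 gives 1/4·145 + 3/4·65 = 85.
Well-connected: audit gives 105 − 16 = 89; no audit gives 85 − 0 = 85. Stays. ✓
Unconnected: audit gives 105 − 102 = 3; no audit gives 85 − 0 = 85. Deviates. ✗

No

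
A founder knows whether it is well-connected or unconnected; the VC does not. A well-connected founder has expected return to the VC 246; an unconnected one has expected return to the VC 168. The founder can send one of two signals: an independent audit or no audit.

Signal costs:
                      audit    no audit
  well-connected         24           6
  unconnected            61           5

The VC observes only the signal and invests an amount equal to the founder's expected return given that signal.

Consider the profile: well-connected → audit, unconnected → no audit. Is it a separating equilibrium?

No

Under separation the VC infers type exactly: audit → well-connected (pays 246), no audit → unconnected (pays 168).
Well-connected: audit gives 246 − 24 = 222; no audit gives 168 − 6 = 162. No deviation. ✓
Unconnected: no audit gives 168 − 5 = 163; audit gives 246 − 61 = 185. Would deviate. ✗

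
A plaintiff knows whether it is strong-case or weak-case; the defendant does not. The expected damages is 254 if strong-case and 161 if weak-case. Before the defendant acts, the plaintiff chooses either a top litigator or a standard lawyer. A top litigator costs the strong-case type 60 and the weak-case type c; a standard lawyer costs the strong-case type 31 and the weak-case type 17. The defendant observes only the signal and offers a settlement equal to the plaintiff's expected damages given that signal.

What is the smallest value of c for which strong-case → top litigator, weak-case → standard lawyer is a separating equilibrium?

110

Under separation: top litigator → strong-case (pays 254); standard lawyer → weak-case (pays 161).
Strong-case: 254 − 60 = 194 ≥ 161 − 31 = 130. Holds regardless of c. ✓
Weak-case: 161 − 17 ≥ 254 − c, so c ≥ 254 − 144 = 110.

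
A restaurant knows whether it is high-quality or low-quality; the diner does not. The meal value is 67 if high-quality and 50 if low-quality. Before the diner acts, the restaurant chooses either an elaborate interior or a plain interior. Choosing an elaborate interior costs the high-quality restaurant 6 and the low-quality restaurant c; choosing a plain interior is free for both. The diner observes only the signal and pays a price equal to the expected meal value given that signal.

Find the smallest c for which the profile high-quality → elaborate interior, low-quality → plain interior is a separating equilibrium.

Under separation: elaborate interior → high-quality (pays 67); plain interior → low-quality (pays 50).
High-quality: 67 − 6 = 61 ≥ 50 − 0 = 50. Holds regardless of c. ✓
Low-quality: 50 − 0 ≥ 67 − c, so c ≥ 67 − 50 = 17.

17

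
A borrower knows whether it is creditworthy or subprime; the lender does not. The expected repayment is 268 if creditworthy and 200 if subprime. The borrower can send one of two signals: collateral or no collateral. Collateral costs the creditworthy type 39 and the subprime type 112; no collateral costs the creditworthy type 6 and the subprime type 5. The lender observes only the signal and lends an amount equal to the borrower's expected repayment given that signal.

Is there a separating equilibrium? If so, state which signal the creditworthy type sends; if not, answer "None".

collateral

Try creditworthy → collateral, subprime → no collateral:
  If types separate, collateral earns payment 268 and no collateral earns 200.
  Creditworthy: collateral gives 268 − 39 = 229; no collateral gives 200 − 6 = 194. No deviation. ✓
  Subprime: no collateral gives 200 − 5 = 195; collateral gives 268 − 112 = 156. No deviation. ✓
Both hold — the creditworthy type sends collateral.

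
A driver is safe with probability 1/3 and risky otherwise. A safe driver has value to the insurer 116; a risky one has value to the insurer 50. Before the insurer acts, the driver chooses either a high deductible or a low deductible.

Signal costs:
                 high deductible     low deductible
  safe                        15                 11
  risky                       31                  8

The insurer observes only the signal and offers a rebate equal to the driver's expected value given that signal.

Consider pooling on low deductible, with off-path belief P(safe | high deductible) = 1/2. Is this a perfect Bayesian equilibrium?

No

On the equilibrium path (low deductible) the insurer holds the prior 1/3 and pays 1/3·116 + 2/3·50 = 72. Off-path (high deductible) belief 1/2 gives 1/2·116 + 1/2·50 = 83.
Safe: low deductible gives 72 − 11 = 61; high deductible gives 83 − 15 = 68. Deviates. ✗
Risky: low deductible gives 72 − 8 = 64; high deductible gives 83 − 31 = 52. Stays. ✓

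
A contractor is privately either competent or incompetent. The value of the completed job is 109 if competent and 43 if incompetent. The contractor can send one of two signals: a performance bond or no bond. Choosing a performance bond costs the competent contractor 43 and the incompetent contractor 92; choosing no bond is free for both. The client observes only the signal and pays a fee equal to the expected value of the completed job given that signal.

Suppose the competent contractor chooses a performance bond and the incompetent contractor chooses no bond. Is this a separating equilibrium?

Yes

If types separate, bond earns payment 109 and no bond earns 43.
Competent: bond gives 109 − 43 = 66; no bond gives 43 − 0 = 43. No deviation. ✓
Incompetent: no bond gives 43 − 0 = 43; bond gives 109 − 92 = 17. No deviation. ✓
Both incentive constraints hold.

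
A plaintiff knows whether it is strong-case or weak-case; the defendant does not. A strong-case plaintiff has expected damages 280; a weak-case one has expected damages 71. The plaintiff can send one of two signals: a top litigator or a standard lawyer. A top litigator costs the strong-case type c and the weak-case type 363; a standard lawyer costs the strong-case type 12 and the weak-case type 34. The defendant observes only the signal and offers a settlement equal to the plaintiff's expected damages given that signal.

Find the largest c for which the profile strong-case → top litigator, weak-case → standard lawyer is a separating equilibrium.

Under separation: top litigator → strong-case (pays 280); standard lawyer → weak-case (pays 71).
Weak-case: 71 − 34 = 37 ≥ 280 − 363 = -83. Holds regardless of c. ✓
Strong-case: 280 − c ≥ 71 − 12, so c ≤ 280 − 59 = 221.

221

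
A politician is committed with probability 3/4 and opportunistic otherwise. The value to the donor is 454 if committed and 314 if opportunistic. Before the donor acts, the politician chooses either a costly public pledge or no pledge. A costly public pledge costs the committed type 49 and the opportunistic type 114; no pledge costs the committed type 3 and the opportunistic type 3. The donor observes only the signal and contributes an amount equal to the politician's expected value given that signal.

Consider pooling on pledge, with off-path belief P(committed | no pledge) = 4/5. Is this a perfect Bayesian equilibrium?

On the equilibrium path (pledge) the donor holds the prior 3/4 and pays 3/4·454 + 1/4·314 = 419. Off-path (no pledge) belief 4/5 gives 4/5·454 + 1/5·314 = 426.
Committed: pledge gives 419 − 49 = 370; no pledge gives 426 − 3 = 423. Deviates. ✗
Opportunistic: pledge gives 419 − 114 = 305; no pledge gives 426 − 3 = 423. Deviates. ✗

No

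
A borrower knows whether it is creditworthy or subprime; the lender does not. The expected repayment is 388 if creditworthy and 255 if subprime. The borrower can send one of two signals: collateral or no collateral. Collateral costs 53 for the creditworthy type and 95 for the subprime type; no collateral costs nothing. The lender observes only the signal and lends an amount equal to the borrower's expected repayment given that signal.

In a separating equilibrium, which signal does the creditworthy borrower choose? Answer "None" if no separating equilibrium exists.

Try creditworthy → collateral, subprime → no collateral:
  If types separate, collateral earns payment 388 and no collateral earns 255.
  Creditworthy: collateral gives 388 − 53 = 335; no collateral gives 255 − 0 = 255. No deviation. ✓
  Subprime: no collateral gives 255 − 0 = 255; collateral gives 388 − 95 = 293. Would deviate. ✗
Try creditworthy → no collateral, subprime → collateral:
  If types separate, no collateral earns payment 388 and collateral earns 255.
  Creditworthy: no collateral gives 388 − 0 = 388; collateral gives 255 − 53 = 202. No deviation. ✓
  Subprime: collateral gives 255 − 95 = 160; no collateral gives 388 − 0 = 388. Would deviate. ✗
Neither assignment is incentive-compatible.

None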